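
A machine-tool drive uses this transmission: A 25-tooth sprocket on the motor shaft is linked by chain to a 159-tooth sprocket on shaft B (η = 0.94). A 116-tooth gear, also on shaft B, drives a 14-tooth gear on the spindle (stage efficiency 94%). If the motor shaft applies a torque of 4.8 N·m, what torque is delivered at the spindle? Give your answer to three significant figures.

After the chain (159/25): 4.8 × 6.36 × 0.94 = 28.696 N·m
After the gear mesh (14/116): 28.696 × 0.12069 × 0.94 = 3.2555 N·m

3.26 N·m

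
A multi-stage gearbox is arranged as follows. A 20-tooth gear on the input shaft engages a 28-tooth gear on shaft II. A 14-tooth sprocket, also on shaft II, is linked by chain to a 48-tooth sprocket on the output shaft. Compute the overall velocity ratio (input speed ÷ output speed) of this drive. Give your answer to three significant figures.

Each stage contributes driven/driver: gear mesh 28/20 = 1.4, chain 48/14 = 3.4286.
Overall: 1.4 × 3.4286 = 4.8.

4.80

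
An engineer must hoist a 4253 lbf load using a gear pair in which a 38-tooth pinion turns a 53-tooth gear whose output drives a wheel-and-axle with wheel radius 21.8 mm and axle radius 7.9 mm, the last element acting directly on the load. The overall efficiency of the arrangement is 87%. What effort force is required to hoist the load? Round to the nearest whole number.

Gear pair MA = 53/38 = 1.3947.
Wheel-and-axle MA = R/r = 21.8/7.9 = 2.7595.
Combined ideal MA = 1.3947 × 2.7595 = 3.8488.
Actual MA = 3.8488 × 0.87 = 3.3484.
Effort = load / actual MA = 4253 / 3.3484 = 1270.1 lbf.

1270 lbf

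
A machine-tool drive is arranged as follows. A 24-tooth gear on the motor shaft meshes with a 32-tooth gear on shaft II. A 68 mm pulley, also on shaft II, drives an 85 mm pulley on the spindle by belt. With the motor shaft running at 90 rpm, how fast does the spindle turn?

54 rpm

Gear mesh: ratio = 32/24 = 1.3333, so shaft II turns at 90 / 1.3333 = 67.5 rpm.
Belt: ratio = 85/68 = 1.25, so the spindle turns at 67.5 / 1.25 = 54 rpm.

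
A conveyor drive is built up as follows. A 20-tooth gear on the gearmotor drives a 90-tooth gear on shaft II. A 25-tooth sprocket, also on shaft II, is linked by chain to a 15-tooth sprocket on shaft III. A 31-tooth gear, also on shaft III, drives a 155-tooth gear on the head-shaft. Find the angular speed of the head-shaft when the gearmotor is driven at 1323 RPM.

gear mesh 90/20 = 4.5 → 1323/4.5 = 294 RPM
chain 15/25 = 0.6 → 294/0.6 = 490 RPM
gear mesh 155/31 = 5 → 490/5 = 98 RPM

98 RPM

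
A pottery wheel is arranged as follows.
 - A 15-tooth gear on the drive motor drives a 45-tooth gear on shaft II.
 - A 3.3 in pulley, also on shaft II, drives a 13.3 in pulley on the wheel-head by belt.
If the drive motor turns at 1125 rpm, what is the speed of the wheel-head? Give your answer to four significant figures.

93.05 rpm

Gear mesh: ratio = 45/15 = 3, so shaft II turns at 1125 / 3 = 375 rpm.
Belt: ratio = 13.3/3.3 = 4.0303, so the wheel-head turns at 375 / 4.0303 = 93.045 rpm.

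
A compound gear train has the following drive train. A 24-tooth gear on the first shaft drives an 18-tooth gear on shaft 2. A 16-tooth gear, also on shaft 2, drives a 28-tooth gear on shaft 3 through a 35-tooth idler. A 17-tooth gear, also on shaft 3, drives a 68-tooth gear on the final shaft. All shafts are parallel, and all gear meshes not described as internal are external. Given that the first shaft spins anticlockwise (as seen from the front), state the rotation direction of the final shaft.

the first shaft → shaft 2: external mesh, 1 reversal → CW.
shaft 2 → shaft 3: driver → idler → driven is 2 external meshes, 2 reversals → CW.
shaft 3 → the final shaft: external mesh, 1 reversal → CCW.
4 reversals in total — an even number — so the final shaft turns the same way as the first shaft.

anticlockwise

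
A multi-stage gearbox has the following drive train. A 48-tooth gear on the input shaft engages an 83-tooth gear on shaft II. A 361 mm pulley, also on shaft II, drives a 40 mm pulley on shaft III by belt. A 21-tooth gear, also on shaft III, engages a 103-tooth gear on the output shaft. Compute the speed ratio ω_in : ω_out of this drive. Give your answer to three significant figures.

0.940

Each stage contributes driven/driver: gear mesh 83/48 = 1.7292, belt 40/361 = 0.1108, gear mesh 103/21 = 4.9048.
Overall: 1.7292 × 0.1108 × 4.9048 = 0.93974.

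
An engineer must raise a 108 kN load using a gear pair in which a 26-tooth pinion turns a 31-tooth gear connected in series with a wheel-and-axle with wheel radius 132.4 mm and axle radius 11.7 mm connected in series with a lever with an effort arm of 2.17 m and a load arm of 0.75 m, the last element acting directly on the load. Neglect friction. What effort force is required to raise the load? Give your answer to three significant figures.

2.77 kN

Gear pair MA = 31/26 = 1.1923.
Wheel-and-axle MA = R/r = 132.4/11.7 = 11.316.
Lever MA = effort arm / load arm = 2.17/0.75 = 2.8933.
Combined ideal MA = 1.1923 × 11.316 × 2.8933 = 39.038.
Effort = load / MA = 108 / 39.038 = 2.7665 kN.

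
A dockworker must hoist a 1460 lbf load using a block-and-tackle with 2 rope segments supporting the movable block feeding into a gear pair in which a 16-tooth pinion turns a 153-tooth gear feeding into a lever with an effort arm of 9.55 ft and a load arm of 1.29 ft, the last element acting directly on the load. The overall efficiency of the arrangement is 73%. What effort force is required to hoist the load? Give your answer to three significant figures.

Block-and-tackle MA = number of supporting rope parts = 2.
Gear pair MA = 153/16 = 9.5625.
Lever MA = effort arm / load arm = 9.55/1.29 = 7.4031.
Combined ideal MA = 2 × 9.5625 × 7.4031 = 141.58.
Actual MA = 141.58 × 0.73 = 103.36.
Effort = load / actual MA = 1460 / 103.36 = 14.126 lbf.

14.1 lbf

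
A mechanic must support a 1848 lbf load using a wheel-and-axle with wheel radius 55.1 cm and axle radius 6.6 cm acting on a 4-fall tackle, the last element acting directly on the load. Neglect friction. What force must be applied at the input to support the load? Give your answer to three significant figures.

55.3 lbf

Wheel-and-axle MA = R/r = 55.1/6.6 = 8.3485.
Block-and-tackle MA = number of supporting rope parts = 4.
Combined ideal MA = 8.3485 × 4 = 33.394.
Effort = load / MA = 1848 / 33.394 = 55.339 lbf.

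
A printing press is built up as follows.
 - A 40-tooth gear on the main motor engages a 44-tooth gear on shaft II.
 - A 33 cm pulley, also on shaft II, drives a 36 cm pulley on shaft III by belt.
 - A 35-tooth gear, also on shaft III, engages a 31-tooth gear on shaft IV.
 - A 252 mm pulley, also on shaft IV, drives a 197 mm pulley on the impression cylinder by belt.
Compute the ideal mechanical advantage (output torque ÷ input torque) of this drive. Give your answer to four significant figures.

0.8309

Each stage contributes driven/driver: gear mesh 44/40 = 1.1, belt 36/33 = 1.0909, gear mesh 31/35 = 0.88571, belt 197/252 = 0.78175.
Overall: 1.1 × 1.0909 × 0.88571 × 0.78175 = 0.83088.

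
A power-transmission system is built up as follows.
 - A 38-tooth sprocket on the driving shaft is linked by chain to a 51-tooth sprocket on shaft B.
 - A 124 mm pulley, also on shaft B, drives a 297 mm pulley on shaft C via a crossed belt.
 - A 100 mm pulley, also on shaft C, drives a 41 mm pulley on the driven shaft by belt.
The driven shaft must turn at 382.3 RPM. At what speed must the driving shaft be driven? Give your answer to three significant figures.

Overall ratio R = 1.3421 × 2.3952 × 0.41 = 1.318.
Required input speed = output speed × R = 382.3 × 1.318 = 503.86 RPM.

504 RPM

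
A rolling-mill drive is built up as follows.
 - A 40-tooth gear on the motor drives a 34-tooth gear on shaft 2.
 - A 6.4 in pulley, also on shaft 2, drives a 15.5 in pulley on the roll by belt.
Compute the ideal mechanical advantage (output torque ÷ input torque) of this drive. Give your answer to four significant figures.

Each stage contributes driven/driver: gear mesh 34/40 = 0.85, belt 15.5/6.4 = 2.4219.
Overall: 0.85 × 2.4219 = 2.0586.

2.059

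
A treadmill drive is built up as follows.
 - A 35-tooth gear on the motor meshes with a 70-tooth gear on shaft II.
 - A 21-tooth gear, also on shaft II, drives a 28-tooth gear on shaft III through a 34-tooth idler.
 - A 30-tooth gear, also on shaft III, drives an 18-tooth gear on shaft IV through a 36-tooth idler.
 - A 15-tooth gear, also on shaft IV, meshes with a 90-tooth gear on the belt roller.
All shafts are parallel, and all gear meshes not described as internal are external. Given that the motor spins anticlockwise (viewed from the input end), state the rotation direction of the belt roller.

anticlockwise

the motor → shaft II: external mesh, 1 reversal → CW.
shaft II → shaft III: driver → idler → driven is 2 external meshes, 2 reversals → CW.
shaft III → shaft IV: driver → idler → driven is 2 external meshes, 2 reversals → CW.
shaft IV → the belt roller: external mesh, 1 reversal → CCW.
6 reversals in total — an even number — so the belt roller turns the same way as the motor.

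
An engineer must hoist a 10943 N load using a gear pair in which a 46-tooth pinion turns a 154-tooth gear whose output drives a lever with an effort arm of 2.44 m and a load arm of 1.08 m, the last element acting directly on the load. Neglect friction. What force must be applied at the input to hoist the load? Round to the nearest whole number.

Gear pair MA = 154/46 = 3.3478.
Lever MA = effort arm / load arm = 2.44/1.08 = 2.2593.
Combined ideal MA = 3.3478 × 2.2593 = 7.5636.
Effort = load / MA = 10943 / 7.5636 = 1446.8 N.

1447 N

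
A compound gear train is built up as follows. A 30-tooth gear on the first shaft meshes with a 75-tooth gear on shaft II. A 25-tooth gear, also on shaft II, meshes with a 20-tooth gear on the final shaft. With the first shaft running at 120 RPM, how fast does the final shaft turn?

the first shaft → shaft II (gear mesh, 75/30): 120 ÷ 2.5 = 48 RPM
shaft II → the final shaft (gear mesh, 20/25): 48 ÷ 0.8 = 60 RPM

60 RPM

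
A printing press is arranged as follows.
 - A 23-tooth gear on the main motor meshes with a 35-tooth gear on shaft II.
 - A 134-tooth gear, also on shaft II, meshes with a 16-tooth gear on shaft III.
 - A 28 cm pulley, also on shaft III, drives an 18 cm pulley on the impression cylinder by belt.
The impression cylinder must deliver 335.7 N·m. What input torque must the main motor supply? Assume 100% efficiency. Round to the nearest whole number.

Overall ratio R = 1.5217 × 0.1194 × 0.64286 = 0.11681.
Input torque = output torque / R = 335.7 / 0.11681 = 2874 N·m.

2874 N·m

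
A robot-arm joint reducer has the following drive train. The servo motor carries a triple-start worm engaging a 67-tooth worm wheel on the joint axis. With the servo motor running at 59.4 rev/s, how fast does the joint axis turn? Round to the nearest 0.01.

Worm: ratio = 67/3 = 22.333, so the joint axis turns at 59.4 / 22.333 = 2.6597 rev/s.

2.66 rev/s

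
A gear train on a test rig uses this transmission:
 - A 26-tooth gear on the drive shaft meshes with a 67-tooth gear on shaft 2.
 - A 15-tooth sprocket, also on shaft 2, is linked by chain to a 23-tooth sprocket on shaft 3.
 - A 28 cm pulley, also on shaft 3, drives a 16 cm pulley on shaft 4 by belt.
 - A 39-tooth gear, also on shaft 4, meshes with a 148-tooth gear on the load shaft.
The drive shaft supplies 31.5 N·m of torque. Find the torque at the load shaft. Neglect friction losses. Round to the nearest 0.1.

269.9 N·m

gear mesh 67/26 = 2.5769 → τ = 31.5·2.5769 = 81.173 N·m
chain 23/15 = 1.5333 → τ = 81.173·1.5333 = 124.47 N·m
belt 16/28 = 0.57143 → τ = 124.47·0.57143 = 71.123 N·m
gear mesh 148/39 = 3.7949 → τ = 71.123·3.7949 = 269.9 N·m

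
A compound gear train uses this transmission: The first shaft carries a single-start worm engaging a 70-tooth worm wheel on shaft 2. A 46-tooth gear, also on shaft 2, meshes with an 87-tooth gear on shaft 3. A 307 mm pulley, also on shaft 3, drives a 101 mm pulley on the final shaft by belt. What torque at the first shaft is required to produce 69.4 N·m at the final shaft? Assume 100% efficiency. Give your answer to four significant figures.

1.593 N·m

Overall ratio R = 70 × 1.8913 × 0.32899 = 43.555.
Input torque = output torque / R = 69.4 / 43.555 = 1.5934 N·m.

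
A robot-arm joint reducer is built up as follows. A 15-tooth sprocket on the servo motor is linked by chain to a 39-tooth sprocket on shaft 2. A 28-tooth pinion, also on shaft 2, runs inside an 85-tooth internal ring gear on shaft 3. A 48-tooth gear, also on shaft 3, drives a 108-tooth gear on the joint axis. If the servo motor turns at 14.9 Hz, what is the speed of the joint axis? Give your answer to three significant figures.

0.839 Hz

the servo motor → shaft 2 (chain, 39/15): 14.9 ÷ 2.6 = 5.7308 Hz
shaft 2 → shaft 3 (internal gear, 85/28): 5.7308 ÷ 3.0357 = 1.8878 Hz
shaft 3 → the joint axis (gear mesh, 108/48): 1.8878 ÷ 2.25 = 0.83901 Hz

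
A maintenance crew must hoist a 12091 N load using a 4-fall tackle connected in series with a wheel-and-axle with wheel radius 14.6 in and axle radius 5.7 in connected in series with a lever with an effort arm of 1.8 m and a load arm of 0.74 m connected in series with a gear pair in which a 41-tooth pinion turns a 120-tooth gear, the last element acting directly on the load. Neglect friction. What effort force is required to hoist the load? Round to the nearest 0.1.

Block-and-tackle MA = number of supporting rope parts = 4.
Wheel-and-axle MA = R/r = 14.6/5.7 = 2.5614.
Lever MA = effort arm / load arm = 1.8/0.74 = 2.4324.
Gear pair MA = 120/41 = 2.9268.
Combined ideal MA = 4 × 2.5614 × 2.4324 × 2.9268 = 72.942.
Effort = load / MA = 12091 / 72.942 = 165.76 N.

165.8 N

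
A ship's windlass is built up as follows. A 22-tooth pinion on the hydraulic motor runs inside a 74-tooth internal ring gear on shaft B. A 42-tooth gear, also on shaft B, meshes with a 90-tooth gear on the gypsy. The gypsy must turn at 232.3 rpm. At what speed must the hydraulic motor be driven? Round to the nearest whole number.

1674 rpm

Overall ratio R = 3.3636 × 2.1429 = 7.2078.
Required input speed = output speed × R = 232.3 × 7.2078 = 1674.4 rpm.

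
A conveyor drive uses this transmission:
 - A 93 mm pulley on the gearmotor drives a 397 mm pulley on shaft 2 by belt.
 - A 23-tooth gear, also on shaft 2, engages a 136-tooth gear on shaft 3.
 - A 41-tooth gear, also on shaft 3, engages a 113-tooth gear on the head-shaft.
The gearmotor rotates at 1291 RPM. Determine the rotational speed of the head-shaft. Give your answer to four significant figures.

belt 397/93 = 4.2688 → 1291/4.2688 = 302.43 RPM
gear mesh 136/23 = 5.913 → 302.43/5.913 = 51.146 RPM
gear mesh 113/41 = 2.7561 → 51.146/2.7561 = 18.557 RPM

18.56 RPM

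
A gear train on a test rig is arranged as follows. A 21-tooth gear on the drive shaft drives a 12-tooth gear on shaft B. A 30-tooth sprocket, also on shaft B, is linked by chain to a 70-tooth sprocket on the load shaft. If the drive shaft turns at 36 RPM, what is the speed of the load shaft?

Gear mesh: ratio = 12/21 = 0.57143, so shaft B turns at 36 / 0.57143 = 63 RPM.
Chain: ratio = 70/30 = 2.3333, so the load shaft turns at 63 / 2.3333 = 27 RPM.

27 RPM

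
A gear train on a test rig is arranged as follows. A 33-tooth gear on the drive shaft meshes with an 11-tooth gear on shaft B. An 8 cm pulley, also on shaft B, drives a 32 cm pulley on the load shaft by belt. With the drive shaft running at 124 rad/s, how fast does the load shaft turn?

gear mesh 11/33 = 0.33333 → 124/0.33333 = 372 rad/s
belt 32/8 = 4 → 372/4 = 93 rad/s

93 rad/s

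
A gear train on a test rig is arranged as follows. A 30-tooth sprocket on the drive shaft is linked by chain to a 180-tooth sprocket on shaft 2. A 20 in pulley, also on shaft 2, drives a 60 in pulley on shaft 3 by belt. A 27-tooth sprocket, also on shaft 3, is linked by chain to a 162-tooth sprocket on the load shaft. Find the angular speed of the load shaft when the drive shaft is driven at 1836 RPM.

17 RPM

Chain: ratio = 180/30 = 6, so shaft 2 turns at 1836 / 6 = 306 RPM.
Belt: ratio = 60/20 = 3, so shaft 3 turns at 306 / 3 = 102 RPM.
Chain: ratio = 162/27 = 6, so the load shaft turns at 102 / 6 = 17 RPM.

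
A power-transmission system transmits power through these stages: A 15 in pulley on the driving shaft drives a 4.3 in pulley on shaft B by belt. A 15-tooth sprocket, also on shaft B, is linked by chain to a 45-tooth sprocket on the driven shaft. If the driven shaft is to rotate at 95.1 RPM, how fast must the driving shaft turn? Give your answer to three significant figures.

Overall ratio R = 0.28667 × 3 = 0.86.
Required input speed = output speed × R = 95.1 × 0.86 = 81.786 RPM.

81.8 RPM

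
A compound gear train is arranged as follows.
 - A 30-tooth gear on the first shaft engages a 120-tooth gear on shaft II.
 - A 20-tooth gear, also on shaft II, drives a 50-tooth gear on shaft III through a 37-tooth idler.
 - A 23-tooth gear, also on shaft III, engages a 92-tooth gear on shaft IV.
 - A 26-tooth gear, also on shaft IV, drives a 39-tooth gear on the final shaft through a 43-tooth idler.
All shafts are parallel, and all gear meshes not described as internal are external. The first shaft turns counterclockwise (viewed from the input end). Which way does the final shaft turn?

counterclockwise

the first shaft → shaft II: external mesh, 1 reversal → CW.
shaft II → shaft III: driver → idler → driven is 2 external meshes, 2 reversals → CW.
shaft III → shaft IV: external mesh, 1 reversal → CCW.
shaft IV → the final shaft: driver → idler → driven is 2 external meshes, 2 reversals → CCW.
6 reversals in total — an even number — so the final shaft turns the same way as the first shaft.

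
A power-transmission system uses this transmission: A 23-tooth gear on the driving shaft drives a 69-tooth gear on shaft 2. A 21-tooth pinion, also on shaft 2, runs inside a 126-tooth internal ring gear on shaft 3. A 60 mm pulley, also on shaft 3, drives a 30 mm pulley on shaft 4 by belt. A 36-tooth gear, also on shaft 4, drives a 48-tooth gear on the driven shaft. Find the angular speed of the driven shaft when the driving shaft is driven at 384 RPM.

32 RPM

the driving shaft → shaft 2 (gear mesh, 69/23): 384 ÷ 3 = 128 RPM
shaft 2 → shaft 3 (internal gear, 126/21): 128 ÷ 6 = 21.333 RPM
shaft 3 → shaft 4 (belt, 30/60): 21.333 ÷ 0.5 = 42.667 RPM
shaft 4 → the driven shaft (gear mesh, 48/36): 42.667 ÷ 1.3333 = 32 RPM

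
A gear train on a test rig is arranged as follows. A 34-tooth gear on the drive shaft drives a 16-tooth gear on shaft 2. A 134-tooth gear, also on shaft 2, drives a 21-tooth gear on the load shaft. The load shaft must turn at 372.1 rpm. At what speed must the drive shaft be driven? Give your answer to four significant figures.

27.44 rpm

Overall ratio R = 0.47059 × 0.15672 = 0.073749.
Required input speed = output speed × R = 372.1 × 0.073749 = 27.442 rpm.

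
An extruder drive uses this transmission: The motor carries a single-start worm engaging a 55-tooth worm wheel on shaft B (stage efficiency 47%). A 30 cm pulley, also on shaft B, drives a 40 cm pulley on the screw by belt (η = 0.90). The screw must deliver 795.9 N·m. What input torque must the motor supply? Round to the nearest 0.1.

Overall ratio R = 55 × 1.3333 = 73.333; overall efficiency η = 0.47 × 0.90 = 0.4230.
Input torque = output torque / (R × η) = 795.9 / (73.333 × 0.4230) = 25.658 N·m.

25.7 N·m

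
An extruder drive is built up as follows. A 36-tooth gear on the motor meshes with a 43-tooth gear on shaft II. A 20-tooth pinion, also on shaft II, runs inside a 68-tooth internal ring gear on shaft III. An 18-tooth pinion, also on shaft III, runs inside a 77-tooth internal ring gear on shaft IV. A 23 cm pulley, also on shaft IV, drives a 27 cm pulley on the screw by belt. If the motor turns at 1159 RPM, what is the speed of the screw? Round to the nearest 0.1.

56.8 RPM

the motor → shaft II (gear mesh, 43/36): 1159 ÷ 1.1944 = 970.33 RPM
shaft II → shaft III (internal gear, 68/20): 970.33 ÷ 3.4 = 285.39 RPM
shaft III → shaft IV (internal gear, 77/18): 285.39 ÷ 4.2778 = 66.715 RPM
shaft IV → the screw (belt, 27/23): 66.715 ÷ 1.1739 = 56.831 RPM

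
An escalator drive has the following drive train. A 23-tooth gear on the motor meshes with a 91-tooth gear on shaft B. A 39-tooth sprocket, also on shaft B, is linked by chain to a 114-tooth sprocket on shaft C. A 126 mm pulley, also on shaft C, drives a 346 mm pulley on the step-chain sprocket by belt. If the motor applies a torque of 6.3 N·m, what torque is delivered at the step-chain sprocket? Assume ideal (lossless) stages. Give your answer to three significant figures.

200 N·m

After the gear mesh (91/23): 6.3 × 3.9565 = 24.926 N·m
After the chain (114/39): 24.926 × 2.9231 = 72.861 N·m
After the belt (346/126): 72.861 × 2.746 = 200.08 N·m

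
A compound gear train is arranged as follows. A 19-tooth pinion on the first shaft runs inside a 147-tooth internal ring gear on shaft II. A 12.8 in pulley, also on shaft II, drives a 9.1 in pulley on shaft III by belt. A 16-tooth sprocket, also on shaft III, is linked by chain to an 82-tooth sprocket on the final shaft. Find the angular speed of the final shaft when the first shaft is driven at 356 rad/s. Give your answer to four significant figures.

Internal gear: ratio = 147/19 = 7.7368, so shaft II turns at 356 / 7.7368 = 46.014 rad/s.
Belt: ratio = 9.1/12.8 = 0.71094, so shaft III turns at 46.014 / 0.71094 = 64.722 rad/s.
Chain: ratio = 82/16 = 5.125, so the final shaft turns at 64.722 / 5.125 = 12.629 rad/s.

12.63 rad/s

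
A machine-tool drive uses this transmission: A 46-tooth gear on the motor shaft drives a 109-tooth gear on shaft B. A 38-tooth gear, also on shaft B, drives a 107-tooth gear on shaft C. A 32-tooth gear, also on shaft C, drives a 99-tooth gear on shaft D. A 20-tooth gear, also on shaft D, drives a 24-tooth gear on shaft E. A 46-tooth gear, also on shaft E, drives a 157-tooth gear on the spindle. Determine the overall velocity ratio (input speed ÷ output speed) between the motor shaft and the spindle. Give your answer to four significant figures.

84.54

Each stage contributes driven/driver: gear mesh 109/46 = 2.3696, gear mesh 107/38 = 2.8158, gear mesh 99/32 = 3.0938, gear mesh 24/20 = 1.2, gear mesh 157/46 = 3.413.
Overall: 2.3696 × 2.8158 × 3.0938 × 1.2 × 3.413 = 84.543.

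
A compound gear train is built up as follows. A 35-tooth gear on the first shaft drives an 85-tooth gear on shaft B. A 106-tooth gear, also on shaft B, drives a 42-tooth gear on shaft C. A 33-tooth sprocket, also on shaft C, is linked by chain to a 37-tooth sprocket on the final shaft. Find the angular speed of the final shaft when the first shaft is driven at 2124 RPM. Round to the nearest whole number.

1969 RPM

the first shaft → shaft B (gear mesh, 85/35): 2124 ÷ 2.4286 = 874.59 RPM
shaft B → shaft C (gear mesh, 42/106): 874.59 ÷ 0.39623 = 2207.3 RPM
shaft C → the final shaft (chain, 37/33): 2207.3 ÷ 1.1212 = 1968.7 RPM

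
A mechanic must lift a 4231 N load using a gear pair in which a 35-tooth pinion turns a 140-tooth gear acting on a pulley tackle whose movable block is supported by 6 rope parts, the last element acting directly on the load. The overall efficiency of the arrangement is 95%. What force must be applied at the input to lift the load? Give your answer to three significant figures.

186 N

Gear pair MA = 140/35 = 4.
Block-and-tackle MA = number of supporting rope parts = 6.
Combined ideal MA = 4 × 6 = 24.
Actual MA = 24 × 0.95 = 22.8.
Effort = load / actual MA = 4231 / 22.8 = 185.57 N.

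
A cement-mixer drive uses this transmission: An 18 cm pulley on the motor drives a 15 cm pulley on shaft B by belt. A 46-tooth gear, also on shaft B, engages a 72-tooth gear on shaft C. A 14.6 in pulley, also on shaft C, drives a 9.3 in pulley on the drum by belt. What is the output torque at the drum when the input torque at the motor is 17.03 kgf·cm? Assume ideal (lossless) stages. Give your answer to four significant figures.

14.15 kgf·cm

belt 15/18 = 0.83333 → τ = 17.03·0.83333 = 14.192 kgf·cm
gear mesh 72/46 = 1.5652 → τ = 14.192·1.5652 = 22.213 kgf·cm
belt 9.3/14.6 = 0.63699 → τ = 22.213·0.63699 = 14.149 kgf·cm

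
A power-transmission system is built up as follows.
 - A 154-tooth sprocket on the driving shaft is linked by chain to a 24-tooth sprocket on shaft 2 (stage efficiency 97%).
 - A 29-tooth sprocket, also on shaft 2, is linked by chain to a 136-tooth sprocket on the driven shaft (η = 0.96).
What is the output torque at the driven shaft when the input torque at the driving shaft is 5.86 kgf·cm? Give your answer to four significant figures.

3.988 kgf·cm

Chain: ratio = 24/154 = 0.15584; torque at shaft 2 = 5.86 × 0.15584 × 0.97 = 0.88585 kgf·cm.
Chain: ratio = 136/29 = 4.6897; torque at the driven shaft = 0.88585 × 4.6897 × 0.96 = 3.9882 kgf·cm.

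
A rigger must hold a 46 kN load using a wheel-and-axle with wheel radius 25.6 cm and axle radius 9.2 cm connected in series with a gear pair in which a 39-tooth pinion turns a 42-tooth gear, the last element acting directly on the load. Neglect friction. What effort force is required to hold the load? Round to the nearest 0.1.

Wheel-and-axle MA = R/r = 25.6/9.2 = 2.7826.
Gear pair MA = 42/39 = 1.0769.
Combined ideal MA = 2.7826 × 1.0769 = 2.9967.
Effort = load / MA = 46 / 2.9967 = 15.35 kN.

15.4 kN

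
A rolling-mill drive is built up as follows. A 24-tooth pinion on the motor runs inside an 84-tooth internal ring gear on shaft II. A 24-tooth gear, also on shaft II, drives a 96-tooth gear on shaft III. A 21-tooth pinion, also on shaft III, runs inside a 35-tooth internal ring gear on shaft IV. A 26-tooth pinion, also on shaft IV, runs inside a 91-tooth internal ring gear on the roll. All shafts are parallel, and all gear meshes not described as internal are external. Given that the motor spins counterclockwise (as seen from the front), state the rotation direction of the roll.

clockwise

the motor → shaft II: internal mesh, same direction → CCW.
shaft II → shaft III: external mesh, 1 reversal → CW.
shaft III → shaft IV: internal mesh, same direction → CW.
shaft IV → the roll: internal mesh, same direction → CW.
1 reversal in total — an odd number — so the roll turns opposite to the motor.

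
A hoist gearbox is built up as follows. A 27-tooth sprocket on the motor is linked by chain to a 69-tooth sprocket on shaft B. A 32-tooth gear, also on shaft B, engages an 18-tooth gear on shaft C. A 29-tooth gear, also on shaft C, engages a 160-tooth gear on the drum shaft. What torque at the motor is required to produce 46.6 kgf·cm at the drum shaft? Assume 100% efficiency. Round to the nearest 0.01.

Overall ratio R = 2.5556 × 0.5625 × 5.5172 = 7.931.
Input torque = output torque / R = 46.6 / 7.931 = 5.8757 kgf·cm.

5.88 kgf·cm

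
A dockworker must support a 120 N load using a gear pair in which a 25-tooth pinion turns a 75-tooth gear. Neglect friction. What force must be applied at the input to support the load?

40 N

Gear pair MA = 75/25 = 3.
Effort = load / MA = 120 / 3 = 40 N.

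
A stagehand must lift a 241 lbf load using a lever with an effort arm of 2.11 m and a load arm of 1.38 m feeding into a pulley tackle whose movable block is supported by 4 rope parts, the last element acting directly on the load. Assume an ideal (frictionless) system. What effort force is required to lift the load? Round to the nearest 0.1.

39.4 lbf

Lever MA = effort arm / load arm = 2.11/1.38 = 1.529.
Block-and-tackle MA = number of supporting rope parts = 4.
Combined ideal MA = 1.529 × 4 = 6.1159.
Effort = load / MA = 241 / 6.1159 = 39.405 lbf.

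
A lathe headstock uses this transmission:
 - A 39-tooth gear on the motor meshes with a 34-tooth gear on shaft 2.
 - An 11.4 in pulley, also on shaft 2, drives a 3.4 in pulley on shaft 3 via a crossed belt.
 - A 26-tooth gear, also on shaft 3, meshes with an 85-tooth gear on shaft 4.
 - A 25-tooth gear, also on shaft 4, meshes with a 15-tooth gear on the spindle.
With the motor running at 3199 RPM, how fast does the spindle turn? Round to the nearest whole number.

6272 RPM

gear mesh 34/39 = 0.87179 → 3199/0.87179 = 3669.4 RPM
belt 3.4/11.4 = 0.29825 → 3669.4/0.29825 = 12303 RPM
gear mesh 85/26 = 3.2692 → 12303/3.2692 = 3763.4 RPM
gear mesh 15/25 = 0.6 → 3763.4/0.6 = 6272.3 RPM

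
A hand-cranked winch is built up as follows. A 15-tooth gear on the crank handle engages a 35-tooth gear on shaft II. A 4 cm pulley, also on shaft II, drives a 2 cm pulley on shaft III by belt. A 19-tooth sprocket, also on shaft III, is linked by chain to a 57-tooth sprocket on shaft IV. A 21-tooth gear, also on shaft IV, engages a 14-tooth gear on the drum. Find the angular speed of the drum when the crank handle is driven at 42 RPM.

18 RPM

Gear mesh: ratio = 35/15 = 2.3333, so shaft II turns at 42 / 2.3333 = 18 RPM.
Belt: ratio = 2/4 = 0.5, so shaft III turns at 18 / 0.5 = 36 RPM.
Chain: ratio = 57/19 = 3, so shaft IV turns at 36 / 3 = 12 RPM.
Gear mesh: ratio = 14/21 = 0.66667, so the drum turns at 12 / 0.66667 = 18 RPM.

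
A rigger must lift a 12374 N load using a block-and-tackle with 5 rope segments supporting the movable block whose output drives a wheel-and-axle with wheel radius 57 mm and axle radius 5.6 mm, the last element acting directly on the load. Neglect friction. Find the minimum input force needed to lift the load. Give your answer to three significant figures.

243 N

Block-and-tackle MA = number of supporting rope parts = 5.
Wheel-and-axle MA = R/r = 57/5.6 = 10.179.
Combined ideal MA = 5 × 10.179 = 50.893.
Effort = load / MA = 12374 / 50.893 = 243.14 N.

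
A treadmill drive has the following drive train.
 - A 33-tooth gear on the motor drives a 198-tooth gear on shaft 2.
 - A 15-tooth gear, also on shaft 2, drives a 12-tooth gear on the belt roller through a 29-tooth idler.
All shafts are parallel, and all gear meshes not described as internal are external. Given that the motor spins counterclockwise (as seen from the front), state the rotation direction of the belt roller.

the motor → shaft 2: external mesh, 1 reversal → CW.
shaft 2 → the belt roller: driver → idler → driven is 2 external meshes, 2 reversals → CW.
3 reversals in total — an odd number — so the belt roller turns opposite to the motor.

clockwise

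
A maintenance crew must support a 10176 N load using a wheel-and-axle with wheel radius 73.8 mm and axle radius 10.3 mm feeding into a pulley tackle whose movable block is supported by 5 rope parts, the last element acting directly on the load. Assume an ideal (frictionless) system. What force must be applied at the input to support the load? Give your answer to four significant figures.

Wheel-and-axle MA = R/r = 73.8/10.3 = 7.165.
Block-and-tackle MA = number of supporting rope parts = 5.
Combined ideal MA = 7.165 × 5 = 35.825.
Effort = load / MA = 10176 / 35.825 = 284.05 N.

284.0 N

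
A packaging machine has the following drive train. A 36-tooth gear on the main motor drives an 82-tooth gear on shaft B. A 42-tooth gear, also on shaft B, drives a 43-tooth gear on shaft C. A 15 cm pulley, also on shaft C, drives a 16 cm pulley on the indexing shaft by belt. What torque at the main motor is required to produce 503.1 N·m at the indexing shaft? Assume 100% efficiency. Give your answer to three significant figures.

202 N·m

Overall ratio R = 2.2778 × 1.0238 × 1.0667 = 2.4875.
Input torque = output torque / R = 503.1 / 2.4875 = 202.25 N·m.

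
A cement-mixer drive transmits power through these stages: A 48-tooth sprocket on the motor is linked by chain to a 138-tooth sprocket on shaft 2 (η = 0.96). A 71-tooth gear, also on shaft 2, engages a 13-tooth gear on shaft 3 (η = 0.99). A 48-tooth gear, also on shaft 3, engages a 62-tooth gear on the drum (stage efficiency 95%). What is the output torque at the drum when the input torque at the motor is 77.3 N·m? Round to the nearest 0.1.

47.5 N·m

Chain: ratio = 138/48 = 2.875; torque at shaft 2 = 77.3 × 2.875 × 0.96 = 213.35 N·m.
Gear mesh: ratio = 13/71 = 0.1831; torque at shaft 3 = 213.35 × 0.1831 × 0.99 = 38.673 N·m.
Gear mesh: ratio = 62/48 = 1.2917; torque at the drum = 38.673 × 1.2917 × 0.95 = 47.455 N·m.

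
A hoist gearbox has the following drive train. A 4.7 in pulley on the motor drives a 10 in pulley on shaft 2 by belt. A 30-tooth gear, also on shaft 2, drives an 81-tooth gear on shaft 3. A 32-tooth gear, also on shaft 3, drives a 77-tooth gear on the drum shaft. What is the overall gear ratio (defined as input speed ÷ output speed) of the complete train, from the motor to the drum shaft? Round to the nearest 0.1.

13.8

Each stage contributes driven/driver: belt 10/4.7 = 2.1277, gear mesh 81/30 = 2.7, gear mesh 77/32 = 2.4062.
Overall: 2.1277 × 2.7 × 2.4062 = 13.823.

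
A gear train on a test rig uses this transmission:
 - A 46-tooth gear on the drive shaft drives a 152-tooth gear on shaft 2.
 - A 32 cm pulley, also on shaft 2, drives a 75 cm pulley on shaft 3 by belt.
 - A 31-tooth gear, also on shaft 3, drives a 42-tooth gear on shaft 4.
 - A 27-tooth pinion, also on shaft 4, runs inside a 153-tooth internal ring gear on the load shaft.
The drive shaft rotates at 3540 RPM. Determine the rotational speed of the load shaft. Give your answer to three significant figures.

59.5 RPM

gear mesh 152/46 = 3.3043 → 3540/3.3043 = 1071.3 RPM
belt 75/32 = 2.3438 → 1071.3/2.3438 = 457.09 RPM
gear mesh 42/31 = 1.3548 → 457.09/1.3548 = 337.38 RPM
internal gear 153/27 = 5.6667 → 337.38/5.6667 = 59.538 RPM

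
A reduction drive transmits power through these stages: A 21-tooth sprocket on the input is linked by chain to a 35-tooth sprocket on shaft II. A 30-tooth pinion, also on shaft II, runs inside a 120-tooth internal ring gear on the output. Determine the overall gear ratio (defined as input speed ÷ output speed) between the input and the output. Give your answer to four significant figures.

6.667

Each stage contributes driven/driver: chain 35/21 = 1.6667, internal gear 120/30 = 4.
Overall: 1.6667 × 4 = 6.6667.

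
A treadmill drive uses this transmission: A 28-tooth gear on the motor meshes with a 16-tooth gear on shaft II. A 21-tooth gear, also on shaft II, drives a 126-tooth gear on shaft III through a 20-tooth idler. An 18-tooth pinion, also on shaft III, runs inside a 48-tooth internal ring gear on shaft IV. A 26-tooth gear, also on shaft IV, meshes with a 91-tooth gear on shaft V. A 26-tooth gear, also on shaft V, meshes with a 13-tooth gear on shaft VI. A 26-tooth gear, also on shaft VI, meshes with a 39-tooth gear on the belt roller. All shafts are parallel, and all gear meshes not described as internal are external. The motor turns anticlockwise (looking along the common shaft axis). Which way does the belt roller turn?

anticlockwise

the motor → shaft II: external mesh, 1 reversal → CW.
shaft II → shaft III: driver → idler → driven is 2 external meshes, 2 reversals → CW.
shaft III → shaft IV: internal mesh, same direction → CW.
shaft IV → shaft V: external mesh, 1 reversal → CCW.
shaft V → shaft VI: external mesh, 1 reversal → CW.
shaft VI → the belt roller: external mesh, 1 reversal → CCW.
6 reversals in total — an even number — so the belt roller turns the same way as the motor.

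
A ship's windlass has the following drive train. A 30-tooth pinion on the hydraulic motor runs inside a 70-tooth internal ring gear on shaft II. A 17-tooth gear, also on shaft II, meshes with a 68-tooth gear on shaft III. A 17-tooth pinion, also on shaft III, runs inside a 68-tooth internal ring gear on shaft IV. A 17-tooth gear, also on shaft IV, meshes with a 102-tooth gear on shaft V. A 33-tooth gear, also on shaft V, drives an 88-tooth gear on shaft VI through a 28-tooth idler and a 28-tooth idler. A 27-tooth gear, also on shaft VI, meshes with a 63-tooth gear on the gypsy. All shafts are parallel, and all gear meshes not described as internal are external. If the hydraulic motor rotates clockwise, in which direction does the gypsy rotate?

the hydraulic motor → shaft II: internal mesh, same direction → CW.
shaft II → shaft III: external mesh, 1 reversal → CCW.
shaft III → shaft IV: internal mesh, same direction → CCW.
shaft IV → shaft V: external mesh, 1 reversal → CW.
shaft V → shaft VI: driver → idler → idler → driven is 3 external meshes, 3 reversals → CCW.
shaft VI → the gypsy: external mesh, 1 reversal → CW.
6 reversals in total — an even number — so the gypsy turns the same way as the hydraulic motor.

clockwise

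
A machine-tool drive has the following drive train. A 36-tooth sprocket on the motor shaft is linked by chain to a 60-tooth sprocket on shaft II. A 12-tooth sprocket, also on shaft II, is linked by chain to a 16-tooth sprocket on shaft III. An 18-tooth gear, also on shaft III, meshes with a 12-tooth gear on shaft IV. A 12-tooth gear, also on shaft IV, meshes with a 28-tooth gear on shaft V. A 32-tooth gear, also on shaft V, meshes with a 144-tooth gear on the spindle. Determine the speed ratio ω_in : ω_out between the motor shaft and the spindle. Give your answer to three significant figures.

Each stage contributes driven/driver: chain 60/36 = 1.6667, chain 16/12 = 1.3333, gear mesh 12/18 = 0.66667, gear mesh 28/12 = 2.3333, gear mesh 144/32 = 4.5.
Overall: 1.6667 × 1.3333 × 0.66667 × 2.3333 × 4.5 = 15.556.

15.6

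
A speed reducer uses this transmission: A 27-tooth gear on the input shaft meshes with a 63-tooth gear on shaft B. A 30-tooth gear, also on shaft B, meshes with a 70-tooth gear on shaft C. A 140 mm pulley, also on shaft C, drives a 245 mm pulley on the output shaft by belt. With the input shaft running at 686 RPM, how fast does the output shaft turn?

72 RPM

Gear mesh: ratio = 63/27 = 2.3333, so shaft B turns at 686 / 2.3333 = 294 RPM.
Gear mesh: ratio = 70/30 = 2.3333, so shaft C turns at 294 / 2.3333 = 126 RPM.
Belt: ratio = 245/140 = 1.75, so the output shaft turns at 126 / 1.75 = 72 RPM.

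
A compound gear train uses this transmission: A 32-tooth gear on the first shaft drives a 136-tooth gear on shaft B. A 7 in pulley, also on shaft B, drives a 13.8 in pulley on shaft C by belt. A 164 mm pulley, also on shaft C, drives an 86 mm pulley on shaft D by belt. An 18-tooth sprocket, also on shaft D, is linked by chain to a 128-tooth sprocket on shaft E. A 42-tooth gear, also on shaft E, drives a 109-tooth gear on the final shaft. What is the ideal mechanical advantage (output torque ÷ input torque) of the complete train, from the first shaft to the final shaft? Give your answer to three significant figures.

Each stage contributes driven/driver: gear mesh 136/32 = 4.25, belt 13.8/7 = 1.9714, belt 86/164 = 0.52439, chain 128/18 = 7.1111, gear mesh 109/42 = 2.5952.
Overall: 4.25 × 1.9714 × 0.52439 × 7.1111 × 2.5952 = 81.085.

81.1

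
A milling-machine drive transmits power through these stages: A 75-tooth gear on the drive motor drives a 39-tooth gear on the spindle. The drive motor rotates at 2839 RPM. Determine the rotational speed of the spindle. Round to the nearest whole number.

the drive motor → the spindle (gear mesh, 39/75): 2839 ÷ 0.52 = 5459.6 RPM

5460 RPM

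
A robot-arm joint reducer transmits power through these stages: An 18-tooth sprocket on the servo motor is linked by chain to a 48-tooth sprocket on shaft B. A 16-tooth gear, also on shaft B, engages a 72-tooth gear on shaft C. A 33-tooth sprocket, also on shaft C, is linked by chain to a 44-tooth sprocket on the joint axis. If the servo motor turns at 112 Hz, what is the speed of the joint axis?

Chain: ratio = 48/18 = 2.6667, so shaft B turns at 112 / 2.6667 = 42 Hz.
Gear mesh: ratio = 72/16 = 4.5, so shaft C turns at 42 / 4.5 = 9.3333 Hz.
Chain: ratio = 44/33 = 1.3333, so the joint axis turns at 9.3333 / 1.3333 = 7 Hz.

7 Hz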